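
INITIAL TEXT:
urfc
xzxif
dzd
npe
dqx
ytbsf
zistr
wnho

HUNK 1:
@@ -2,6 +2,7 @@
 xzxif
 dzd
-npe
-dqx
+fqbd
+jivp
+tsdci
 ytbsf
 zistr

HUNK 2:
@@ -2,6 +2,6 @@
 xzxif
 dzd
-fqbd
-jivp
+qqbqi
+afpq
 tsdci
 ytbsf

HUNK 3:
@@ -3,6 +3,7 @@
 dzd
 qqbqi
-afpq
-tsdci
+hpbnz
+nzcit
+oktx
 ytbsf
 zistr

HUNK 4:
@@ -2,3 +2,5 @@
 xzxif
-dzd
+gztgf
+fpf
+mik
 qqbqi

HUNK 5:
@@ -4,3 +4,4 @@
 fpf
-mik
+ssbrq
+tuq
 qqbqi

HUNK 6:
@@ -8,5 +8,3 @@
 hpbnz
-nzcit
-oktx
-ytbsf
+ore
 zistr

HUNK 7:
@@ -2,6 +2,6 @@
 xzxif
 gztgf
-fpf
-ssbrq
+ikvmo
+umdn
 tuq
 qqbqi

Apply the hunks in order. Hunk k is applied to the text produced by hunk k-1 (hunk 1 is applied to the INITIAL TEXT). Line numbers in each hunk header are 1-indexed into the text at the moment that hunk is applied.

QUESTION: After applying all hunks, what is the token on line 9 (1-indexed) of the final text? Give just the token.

Answer: ore

Derivation:
Hunk 1: at line 2 remove [npe,dqx] add [fqbd,jivp,tsdci] -> 9 lines: urfc xzxif dzd fqbd jivp tsdci ytbsf zistr wnho
Hunk 2: at line 2 remove [fqbd,jivp] add [qqbqi,afpq] -> 9 lines: urfc xzxif dzd qqbqi afpq tsdci ytbsf zistr wnho
Hunk 3: at line 3 remove [afpq,tsdci] add [hpbnz,nzcit,oktx] -> 10 lines: urfc xzxif dzd qqbqi hpbnz nzcit oktx ytbsf zistr wnho
Hunk 4: at line 2 remove [dzd] add [gztgf,fpf,mik] -> 12 lines: urfc xzxif gztgf fpf mik qqbqi hpbnz nzcit oktx ytbsf zistr wnho
Hunk 5: at line 4 remove [mik] add [ssbrq,tuq] -> 13 lines: urfc xzxif gztgf fpf ssbrq tuq qqbqi hpbnz nzcit oktx ytbsf zistr wnho
Hunk 6: at line 8 remove [nzcit,oktx,ytbsf] add [ore] -> 11 lines: urfc xzxif gztgf fpf ssbrq tuq qqbqi hpbnz ore zistr wnho
Hunk 7: at line 2 remove [fpf,ssbrq] add [ikvmo,umdn] -> 11 lines: urfc xzxif gztgf ikvmo umdn tuq qqbqi hpbnz ore zistr wnho
Final line 9: ore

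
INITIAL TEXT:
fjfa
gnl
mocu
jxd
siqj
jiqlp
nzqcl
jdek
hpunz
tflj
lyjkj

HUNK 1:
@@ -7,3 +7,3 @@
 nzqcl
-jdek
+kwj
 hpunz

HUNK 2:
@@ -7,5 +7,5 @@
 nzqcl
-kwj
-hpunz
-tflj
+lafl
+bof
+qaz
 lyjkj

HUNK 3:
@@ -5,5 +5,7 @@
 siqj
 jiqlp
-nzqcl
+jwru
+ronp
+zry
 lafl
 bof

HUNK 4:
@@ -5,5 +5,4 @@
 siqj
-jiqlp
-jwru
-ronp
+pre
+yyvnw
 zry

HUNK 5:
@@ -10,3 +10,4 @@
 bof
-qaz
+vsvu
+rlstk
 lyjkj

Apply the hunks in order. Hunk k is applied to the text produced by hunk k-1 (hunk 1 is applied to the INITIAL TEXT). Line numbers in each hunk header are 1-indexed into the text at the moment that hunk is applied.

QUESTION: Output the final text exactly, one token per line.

Answer: fjfa
gnl
mocu
jxd
siqj
pre
yyvnw
zry
lafl
bof
vsvu
rlstk
lyjkj

Derivation:
Hunk 1: at line 7 remove [jdek] add [kwj] -> 11 lines: fjfa gnl mocu jxd siqj jiqlp nzqcl kwj hpunz tflj lyjkj
Hunk 2: at line 7 remove [kwj,hpunz,tflj] add [lafl,bof,qaz] -> 11 lines: fjfa gnl mocu jxd siqj jiqlp nzqcl lafl bof qaz lyjkj
Hunk 3: at line 5 remove [nzqcl] add [jwru,ronp,zry] -> 13 lines: fjfa gnl mocu jxd siqj jiqlp jwru ronp zry lafl bof qaz lyjkj
Hunk 4: at line 5 remove [jiqlp,jwru,ronp] add [pre,yyvnw] -> 12 lines: fjfa gnl mocu jxd siqj pre yyvnw zry lafl bof qaz lyjkj
Hunk 5: at line 10 remove [qaz] add [vsvu,rlstk] -> 13 lines: fjfa gnl mocu jxd siqj pre yyvnw zry lafl bof vsvu rlstk lyjkj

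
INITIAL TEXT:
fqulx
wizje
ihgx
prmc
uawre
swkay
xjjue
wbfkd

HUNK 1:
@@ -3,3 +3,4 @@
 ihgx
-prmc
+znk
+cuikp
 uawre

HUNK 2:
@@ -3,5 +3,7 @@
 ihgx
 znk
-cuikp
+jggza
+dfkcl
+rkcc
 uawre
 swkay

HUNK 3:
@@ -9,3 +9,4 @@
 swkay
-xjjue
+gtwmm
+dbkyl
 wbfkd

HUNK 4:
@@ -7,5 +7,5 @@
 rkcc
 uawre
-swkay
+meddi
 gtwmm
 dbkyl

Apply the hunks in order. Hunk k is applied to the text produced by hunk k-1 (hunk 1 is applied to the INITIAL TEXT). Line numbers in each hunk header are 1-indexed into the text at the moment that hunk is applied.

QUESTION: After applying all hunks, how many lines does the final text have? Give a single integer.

Answer: 12

Derivation:
Hunk 1: at line 3 remove [prmc] add [znk,cuikp] -> 9 lines: fqulx wizje ihgx znk cuikp uawre swkay xjjue wbfkd
Hunk 2: at line 3 remove [cuikp] add [jggza,dfkcl,rkcc] -> 11 lines: fqulx wizje ihgx znk jggza dfkcl rkcc uawre swkay xjjue wbfkd
Hunk 3: at line 9 remove [xjjue] add [gtwmm,dbkyl] -> 12 lines: fqulx wizje ihgx znk jggza dfkcl rkcc uawre swkay gtwmm dbkyl wbfkd
Hunk 4: at line 7 remove [swkay] add [meddi] -> 12 lines: fqulx wizje ihgx znk jggza dfkcl rkcc uawre meddi gtwmm dbkyl wbfkd
Final line count: 12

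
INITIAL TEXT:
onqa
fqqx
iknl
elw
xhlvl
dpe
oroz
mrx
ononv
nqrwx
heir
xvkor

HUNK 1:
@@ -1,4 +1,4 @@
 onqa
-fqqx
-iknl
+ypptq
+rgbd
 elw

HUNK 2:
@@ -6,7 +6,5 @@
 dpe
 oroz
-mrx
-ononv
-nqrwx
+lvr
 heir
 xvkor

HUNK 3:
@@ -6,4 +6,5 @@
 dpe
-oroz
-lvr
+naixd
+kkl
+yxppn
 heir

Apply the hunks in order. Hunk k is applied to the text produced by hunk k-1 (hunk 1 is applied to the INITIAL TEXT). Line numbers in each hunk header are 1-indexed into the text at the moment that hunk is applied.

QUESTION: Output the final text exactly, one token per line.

Hunk 1: at line 1 remove [fqqx,iknl] add [ypptq,rgbd] -> 12 lines: onqa ypptq rgbd elw xhlvl dpe oroz mrx ononv nqrwx heir xvkor
Hunk 2: at line 6 remove [mrx,ononv,nqrwx] add [lvr] -> 10 lines: onqa ypptq rgbd elw xhlvl dpe oroz lvr heir xvkor
Hunk 3: at line 6 remove [oroz,lvr] add [naixd,kkl,yxppn] -> 11 lines: onqa ypptq rgbd elw xhlvl dpe naixd kkl yxppn heir xvkor

Answer: onqa
ypptq
rgbd
elw
xhlvl
dpe
naixd
kkl
yxppn
heir
xvkor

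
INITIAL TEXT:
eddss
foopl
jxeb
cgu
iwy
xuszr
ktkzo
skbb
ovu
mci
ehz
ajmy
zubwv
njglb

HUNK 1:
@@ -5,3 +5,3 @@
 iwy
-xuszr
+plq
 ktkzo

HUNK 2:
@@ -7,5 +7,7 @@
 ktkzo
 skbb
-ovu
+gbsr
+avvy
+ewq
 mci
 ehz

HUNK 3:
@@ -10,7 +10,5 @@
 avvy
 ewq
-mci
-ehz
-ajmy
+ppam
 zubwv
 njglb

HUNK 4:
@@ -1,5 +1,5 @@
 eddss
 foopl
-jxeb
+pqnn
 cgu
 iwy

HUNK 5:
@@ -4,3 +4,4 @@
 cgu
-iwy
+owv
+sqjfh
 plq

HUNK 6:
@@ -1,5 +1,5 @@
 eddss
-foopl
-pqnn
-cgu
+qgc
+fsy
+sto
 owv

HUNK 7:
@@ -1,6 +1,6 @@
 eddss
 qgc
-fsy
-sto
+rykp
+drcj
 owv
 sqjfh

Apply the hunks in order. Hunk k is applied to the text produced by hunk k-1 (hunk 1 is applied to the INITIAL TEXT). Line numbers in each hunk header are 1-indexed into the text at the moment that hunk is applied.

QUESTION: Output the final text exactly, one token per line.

Hunk 1: at line 5 remove [xuszr] add [plq] -> 14 lines: eddss foopl jxeb cgu iwy plq ktkzo skbb ovu mci ehz ajmy zubwv njglb
Hunk 2: at line 7 remove [ovu] add [gbsr,avvy,ewq] -> 16 lines: eddss foopl jxeb cgu iwy plq ktkzo skbb gbsr avvy ewq mci ehz ajmy zubwv njglb
Hunk 3: at line 10 remove [mci,ehz,ajmy] add [ppam] -> 14 lines: eddss foopl jxeb cgu iwy plq ktkzo skbb gbsr avvy ewq ppam zubwv njglb
Hunk 4: at line 1 remove [jxeb] add [pqnn] -> 14 lines: eddss foopl pqnn cgu iwy plq ktkzo skbb gbsr avvy ewq ppam zubwv njglb
Hunk 5: at line 4 remove [iwy] add [owv,sqjfh] -> 15 lines: eddss foopl pqnn cgu owv sqjfh plq ktkzo skbb gbsr avvy ewq ppam zubwv njglb
Hunk 6: at line 1 remove [foopl,pqnn,cgu] add [qgc,fsy,sto] -> 15 lines: eddss qgc fsy sto owv sqjfh plq ktkzo skbb gbsr avvy ewq ppam zubwv njglb
Hunk 7: at line 1 remove [fsy,sto] add [rykp,drcj] -> 15 lines: eddss qgc rykp drcj owv sqjfh plq ktkzo skbb gbsr avvy ewq ppam zubwv njglb

Answer: eddss
qgc
rykp
drcj
owv
sqjfh
plq
ktkzo
skbb
gbsr
avvy
ewq
ppam
zubwv
njglb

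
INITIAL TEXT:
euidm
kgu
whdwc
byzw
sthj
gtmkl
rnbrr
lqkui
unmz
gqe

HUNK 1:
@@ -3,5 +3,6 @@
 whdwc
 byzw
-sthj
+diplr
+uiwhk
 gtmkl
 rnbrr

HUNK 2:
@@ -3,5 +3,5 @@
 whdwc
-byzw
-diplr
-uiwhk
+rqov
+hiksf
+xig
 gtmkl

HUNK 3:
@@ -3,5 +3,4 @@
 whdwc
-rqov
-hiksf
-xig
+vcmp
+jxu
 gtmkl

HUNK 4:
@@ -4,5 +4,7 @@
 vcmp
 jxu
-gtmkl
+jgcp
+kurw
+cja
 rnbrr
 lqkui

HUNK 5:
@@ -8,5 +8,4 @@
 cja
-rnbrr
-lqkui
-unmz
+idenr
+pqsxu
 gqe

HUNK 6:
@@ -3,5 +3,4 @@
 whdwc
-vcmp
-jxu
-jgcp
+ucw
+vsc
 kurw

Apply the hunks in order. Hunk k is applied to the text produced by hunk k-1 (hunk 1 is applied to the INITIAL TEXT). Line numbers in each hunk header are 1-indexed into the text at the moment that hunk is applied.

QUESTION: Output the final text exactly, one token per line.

Answer: euidm
kgu
whdwc
ucw
vsc
kurw
cja
idenr
pqsxu
gqe

Derivation:
Hunk 1: at line 3 remove [sthj] add [diplr,uiwhk] -> 11 lines: euidm kgu whdwc byzw diplr uiwhk gtmkl rnbrr lqkui unmz gqe
Hunk 2: at line 3 remove [byzw,diplr,uiwhk] add [rqov,hiksf,xig] -> 11 lines: euidm kgu whdwc rqov hiksf xig gtmkl rnbrr lqkui unmz gqe
Hunk 3: at line 3 remove [rqov,hiksf,xig] add [vcmp,jxu] -> 10 lines: euidm kgu whdwc vcmp jxu gtmkl rnbrr lqkui unmz gqe
Hunk 4: at line 4 remove [gtmkl] add [jgcp,kurw,cja] -> 12 lines: euidm kgu whdwc vcmp jxu jgcp kurw cja rnbrr lqkui unmz gqe
Hunk 5: at line 8 remove [rnbrr,lqkui,unmz] add [idenr,pqsxu] -> 11 lines: euidm kgu whdwc vcmp jxu jgcp kurw cja idenr pqsxu gqe
Hunk 6: at line 3 remove [vcmp,jxu,jgcp] add [ucw,vsc] -> 10 lines: euidm kgu whdwc ucw vsc kurw cja idenr pqsxu gqe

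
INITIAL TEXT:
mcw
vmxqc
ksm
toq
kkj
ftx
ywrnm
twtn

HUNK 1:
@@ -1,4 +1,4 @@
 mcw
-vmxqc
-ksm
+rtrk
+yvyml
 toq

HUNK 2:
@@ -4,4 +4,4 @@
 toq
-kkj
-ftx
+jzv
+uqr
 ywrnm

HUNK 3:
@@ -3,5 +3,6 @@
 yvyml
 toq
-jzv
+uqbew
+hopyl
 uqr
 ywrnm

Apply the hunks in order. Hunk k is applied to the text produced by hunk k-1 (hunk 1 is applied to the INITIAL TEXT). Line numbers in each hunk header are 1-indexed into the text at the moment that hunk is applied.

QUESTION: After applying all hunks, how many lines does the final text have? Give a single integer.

Hunk 1: at line 1 remove [vmxqc,ksm] add [rtrk,yvyml] -> 8 lines: mcw rtrk yvyml toq kkj ftx ywrnm twtn
Hunk 2: at line 4 remove [kkj,ftx] add [jzv,uqr] -> 8 lines: mcw rtrk yvyml toq jzv uqr ywrnm twtn
Hunk 3: at line 3 remove [jzv] add [uqbew,hopyl] -> 9 lines: mcw rtrk yvyml toq uqbew hopyl uqr ywrnm twtn
Final line count: 9

Answer: 9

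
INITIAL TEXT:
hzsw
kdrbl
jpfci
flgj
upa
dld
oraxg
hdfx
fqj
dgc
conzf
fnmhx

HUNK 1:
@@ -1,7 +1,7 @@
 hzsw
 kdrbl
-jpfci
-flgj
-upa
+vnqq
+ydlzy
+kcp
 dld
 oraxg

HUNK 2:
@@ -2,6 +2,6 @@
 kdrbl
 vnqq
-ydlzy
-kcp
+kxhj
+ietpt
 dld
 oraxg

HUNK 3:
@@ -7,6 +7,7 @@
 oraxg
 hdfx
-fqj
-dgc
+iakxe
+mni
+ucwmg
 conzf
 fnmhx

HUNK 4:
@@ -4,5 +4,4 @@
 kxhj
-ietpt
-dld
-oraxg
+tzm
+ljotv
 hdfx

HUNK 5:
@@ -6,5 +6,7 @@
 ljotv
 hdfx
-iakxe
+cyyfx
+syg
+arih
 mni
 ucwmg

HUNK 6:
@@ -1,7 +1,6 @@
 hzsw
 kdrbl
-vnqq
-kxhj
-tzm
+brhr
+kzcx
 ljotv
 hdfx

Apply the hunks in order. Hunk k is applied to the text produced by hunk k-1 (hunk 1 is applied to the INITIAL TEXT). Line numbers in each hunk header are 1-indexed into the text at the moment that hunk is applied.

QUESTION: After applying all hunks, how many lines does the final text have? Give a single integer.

Answer: 13

Derivation:
Hunk 1: at line 1 remove [jpfci,flgj,upa] add [vnqq,ydlzy,kcp] -> 12 lines: hzsw kdrbl vnqq ydlzy kcp dld oraxg hdfx fqj dgc conzf fnmhx
Hunk 2: at line 2 remove [ydlzy,kcp] add [kxhj,ietpt] -> 12 lines: hzsw kdrbl vnqq kxhj ietpt dld oraxg hdfx fqj dgc conzf fnmhx
Hunk 3: at line 7 remove [fqj,dgc] add [iakxe,mni,ucwmg] -> 13 lines: hzsw kdrbl vnqq kxhj ietpt dld oraxg hdfx iakxe mni ucwmg conzf fnmhx
Hunk 4: at line 4 remove [ietpt,dld,oraxg] add [tzm,ljotv] -> 12 lines: hzsw kdrbl vnqq kxhj tzm ljotv hdfx iakxe mni ucwmg conzf fnmhx
Hunk 5: at line 6 remove [iakxe] add [cyyfx,syg,arih] -> 14 lines: hzsw kdrbl vnqq kxhj tzm ljotv hdfx cyyfx syg arih mni ucwmg conzf fnmhx
Hunk 6: at line 1 remove [vnqq,kxhj,tzm] add [brhr,kzcx] -> 13 lines: hzsw kdrbl brhr kzcx ljotv hdfx cyyfx syg arih mni ucwmg conzf fnmhx
Final line count: 13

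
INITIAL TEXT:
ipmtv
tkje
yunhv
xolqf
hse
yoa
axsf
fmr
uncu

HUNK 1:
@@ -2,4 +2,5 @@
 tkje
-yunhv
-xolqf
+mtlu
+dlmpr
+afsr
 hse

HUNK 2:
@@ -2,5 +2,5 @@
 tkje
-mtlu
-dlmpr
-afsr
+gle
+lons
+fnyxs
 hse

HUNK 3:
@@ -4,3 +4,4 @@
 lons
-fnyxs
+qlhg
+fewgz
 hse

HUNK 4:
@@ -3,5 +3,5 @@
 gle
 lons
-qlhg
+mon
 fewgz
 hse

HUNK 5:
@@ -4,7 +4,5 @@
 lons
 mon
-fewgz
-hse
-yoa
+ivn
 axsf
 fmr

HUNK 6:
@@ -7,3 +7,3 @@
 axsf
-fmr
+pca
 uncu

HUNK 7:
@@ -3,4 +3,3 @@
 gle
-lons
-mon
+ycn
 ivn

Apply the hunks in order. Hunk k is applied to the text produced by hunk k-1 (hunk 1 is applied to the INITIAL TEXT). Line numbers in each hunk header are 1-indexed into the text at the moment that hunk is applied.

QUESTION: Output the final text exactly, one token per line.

Hunk 1: at line 2 remove [yunhv,xolqf] add [mtlu,dlmpr,afsr] -> 10 lines: ipmtv tkje mtlu dlmpr afsr hse yoa axsf fmr uncu
Hunk 2: at line 2 remove [mtlu,dlmpr,afsr] add [gle,lons,fnyxs] -> 10 lines: ipmtv tkje gle lons fnyxs hse yoa axsf fmr uncu
Hunk 3: at line 4 remove [fnyxs] add [qlhg,fewgz] -> 11 lines: ipmtv tkje gle lons qlhg fewgz hse yoa axsf fmr uncu
Hunk 4: at line 3 remove [qlhg] add [mon] -> 11 lines: ipmtv tkje gle lons mon fewgz hse yoa axsf fmr uncu
Hunk 5: at line 4 remove [fewgz,hse,yoa] add [ivn] -> 9 lines: ipmtv tkje gle lons mon ivn axsf fmr uncu
Hunk 6: at line 7 remove [fmr] add [pca] -> 9 lines: ipmtv tkje gle lons mon ivn axsf pca uncu
Hunk 7: at line 3 remove [lons,mon] add [ycn] -> 8 lines: ipmtv tkje gle ycn ivn axsf pca uncu

Answer: ipmtv
tkje
gle
ycn
ivn
axsf
pca
uncu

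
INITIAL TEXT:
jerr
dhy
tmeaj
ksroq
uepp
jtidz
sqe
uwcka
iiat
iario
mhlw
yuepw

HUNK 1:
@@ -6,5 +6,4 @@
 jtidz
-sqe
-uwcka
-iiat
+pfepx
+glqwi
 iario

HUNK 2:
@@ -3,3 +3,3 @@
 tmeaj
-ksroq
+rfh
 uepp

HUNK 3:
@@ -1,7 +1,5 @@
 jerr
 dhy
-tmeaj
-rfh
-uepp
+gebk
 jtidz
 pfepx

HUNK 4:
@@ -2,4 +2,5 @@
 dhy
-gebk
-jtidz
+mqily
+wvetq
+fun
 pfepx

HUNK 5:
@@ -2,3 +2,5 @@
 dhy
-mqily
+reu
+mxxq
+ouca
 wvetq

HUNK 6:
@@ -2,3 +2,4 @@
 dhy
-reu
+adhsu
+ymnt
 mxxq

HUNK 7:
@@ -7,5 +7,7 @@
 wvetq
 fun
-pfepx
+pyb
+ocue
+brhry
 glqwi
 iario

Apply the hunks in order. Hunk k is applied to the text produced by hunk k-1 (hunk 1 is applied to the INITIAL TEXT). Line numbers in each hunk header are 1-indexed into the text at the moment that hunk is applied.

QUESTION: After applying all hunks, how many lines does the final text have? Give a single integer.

Hunk 1: at line 6 remove [sqe,uwcka,iiat] add [pfepx,glqwi] -> 11 lines: jerr dhy tmeaj ksroq uepp jtidz pfepx glqwi iario mhlw yuepw
Hunk 2: at line 3 remove [ksroq] add [rfh] -> 11 lines: jerr dhy tmeaj rfh uepp jtidz pfepx glqwi iario mhlw yuepw
Hunk 3: at line 1 remove [tmeaj,rfh,uepp] add [gebk] -> 9 lines: jerr dhy gebk jtidz pfepx glqwi iario mhlw yuepw
Hunk 4: at line 2 remove [gebk,jtidz] add [mqily,wvetq,fun] -> 10 lines: jerr dhy mqily wvetq fun pfepx glqwi iario mhlw yuepw
Hunk 5: at line 2 remove [mqily] add [reu,mxxq,ouca] -> 12 lines: jerr dhy reu mxxq ouca wvetq fun pfepx glqwi iario mhlw yuepw
Hunk 6: at line 2 remove [reu] add [adhsu,ymnt] -> 13 lines: jerr dhy adhsu ymnt mxxq ouca wvetq fun pfepx glqwi iario mhlw yuepw
Hunk 7: at line 7 remove [pfepx] add [pyb,ocue,brhry] -> 15 lines: jerr dhy adhsu ymnt mxxq ouca wvetq fun pyb ocue brhry glqwi iario mhlw yuepw
Final line count: 15

Answer: 15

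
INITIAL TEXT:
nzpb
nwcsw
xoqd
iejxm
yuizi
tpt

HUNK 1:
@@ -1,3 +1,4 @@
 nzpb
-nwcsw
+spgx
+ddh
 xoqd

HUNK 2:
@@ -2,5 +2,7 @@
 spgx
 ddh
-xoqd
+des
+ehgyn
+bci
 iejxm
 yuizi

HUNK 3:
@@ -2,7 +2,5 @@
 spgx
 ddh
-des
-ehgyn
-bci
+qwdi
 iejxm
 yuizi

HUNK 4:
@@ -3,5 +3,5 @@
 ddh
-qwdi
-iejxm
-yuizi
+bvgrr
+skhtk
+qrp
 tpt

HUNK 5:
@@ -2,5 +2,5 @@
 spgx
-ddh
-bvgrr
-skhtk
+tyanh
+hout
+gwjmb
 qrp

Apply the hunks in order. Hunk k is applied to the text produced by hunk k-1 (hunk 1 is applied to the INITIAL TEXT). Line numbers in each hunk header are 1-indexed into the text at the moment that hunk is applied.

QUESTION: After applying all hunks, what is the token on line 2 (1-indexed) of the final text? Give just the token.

Hunk 1: at line 1 remove [nwcsw] add [spgx,ddh] -> 7 lines: nzpb spgx ddh xoqd iejxm yuizi tpt
Hunk 2: at line 2 remove [xoqd] add [des,ehgyn,bci] -> 9 lines: nzpb spgx ddh des ehgyn bci iejxm yuizi tpt
Hunk 3: at line 2 remove [des,ehgyn,bci] add [qwdi] -> 7 lines: nzpb spgx ddh qwdi iejxm yuizi tpt
Hunk 4: at line 3 remove [qwdi,iejxm,yuizi] add [bvgrr,skhtk,qrp] -> 7 lines: nzpb spgx ddh bvgrr skhtk qrp tpt
Hunk 5: at line 2 remove [ddh,bvgrr,skhtk] add [tyanh,hout,gwjmb] -> 7 lines: nzpb spgx tyanh hout gwjmb qrp tpt
Final line 2: spgx

Answer: spgx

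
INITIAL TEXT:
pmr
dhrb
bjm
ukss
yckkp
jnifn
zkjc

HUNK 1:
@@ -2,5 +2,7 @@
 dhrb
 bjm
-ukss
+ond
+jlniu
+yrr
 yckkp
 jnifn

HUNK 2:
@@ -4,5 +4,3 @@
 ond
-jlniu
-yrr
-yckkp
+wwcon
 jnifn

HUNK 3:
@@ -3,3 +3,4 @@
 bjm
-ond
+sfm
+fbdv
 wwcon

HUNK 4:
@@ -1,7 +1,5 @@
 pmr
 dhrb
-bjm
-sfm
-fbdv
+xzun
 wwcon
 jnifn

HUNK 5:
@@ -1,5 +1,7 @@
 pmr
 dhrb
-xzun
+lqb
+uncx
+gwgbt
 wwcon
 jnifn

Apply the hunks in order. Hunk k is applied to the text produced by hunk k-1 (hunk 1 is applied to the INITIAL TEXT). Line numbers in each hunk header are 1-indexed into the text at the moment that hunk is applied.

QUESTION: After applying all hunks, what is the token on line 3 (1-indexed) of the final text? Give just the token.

Answer: lqb

Derivation:
Hunk 1: at line 2 remove [ukss] add [ond,jlniu,yrr] -> 9 lines: pmr dhrb bjm ond jlniu yrr yckkp jnifn zkjc
Hunk 2: at line 4 remove [jlniu,yrr,yckkp] add [wwcon] -> 7 lines: pmr dhrb bjm ond wwcon jnifn zkjc
Hunk 3: at line 3 remove [ond] add [sfm,fbdv] -> 8 lines: pmr dhrb bjm sfm fbdv wwcon jnifn zkjc
Hunk 4: at line 1 remove [bjm,sfm,fbdv] add [xzun] -> 6 lines: pmr dhrb xzun wwcon jnifn zkjc
Hunk 5: at line 1 remove [xzun] add [lqb,uncx,gwgbt] -> 8 lines: pmr dhrb lqb uncx gwgbt wwcon jnifn zkjc
Final line 3: lqb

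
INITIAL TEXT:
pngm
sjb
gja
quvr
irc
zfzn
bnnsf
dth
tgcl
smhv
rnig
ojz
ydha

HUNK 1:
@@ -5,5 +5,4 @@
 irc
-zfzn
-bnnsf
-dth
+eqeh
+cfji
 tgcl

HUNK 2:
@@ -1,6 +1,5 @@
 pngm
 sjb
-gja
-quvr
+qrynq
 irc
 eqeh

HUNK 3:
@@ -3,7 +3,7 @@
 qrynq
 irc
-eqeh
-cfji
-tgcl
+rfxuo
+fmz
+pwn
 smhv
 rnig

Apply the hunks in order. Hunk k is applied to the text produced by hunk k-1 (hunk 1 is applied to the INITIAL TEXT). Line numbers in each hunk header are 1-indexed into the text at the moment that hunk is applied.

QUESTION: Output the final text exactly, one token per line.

Hunk 1: at line 5 remove [zfzn,bnnsf,dth] add [eqeh,cfji] -> 12 lines: pngm sjb gja quvr irc eqeh cfji tgcl smhv rnig ojz ydha
Hunk 2: at line 1 remove [gja,quvr] add [qrynq] -> 11 lines: pngm sjb qrynq irc eqeh cfji tgcl smhv rnig ojz ydha
Hunk 3: at line 3 remove [eqeh,cfji,tgcl] add [rfxuo,fmz,pwn] -> 11 lines: pngm sjb qrynq irc rfxuo fmz pwn smhv rnig ojz ydha

Answer: pngm
sjb
qrynq
irc
rfxuo
fmz
pwn
smhv
rnig
ojz
ydha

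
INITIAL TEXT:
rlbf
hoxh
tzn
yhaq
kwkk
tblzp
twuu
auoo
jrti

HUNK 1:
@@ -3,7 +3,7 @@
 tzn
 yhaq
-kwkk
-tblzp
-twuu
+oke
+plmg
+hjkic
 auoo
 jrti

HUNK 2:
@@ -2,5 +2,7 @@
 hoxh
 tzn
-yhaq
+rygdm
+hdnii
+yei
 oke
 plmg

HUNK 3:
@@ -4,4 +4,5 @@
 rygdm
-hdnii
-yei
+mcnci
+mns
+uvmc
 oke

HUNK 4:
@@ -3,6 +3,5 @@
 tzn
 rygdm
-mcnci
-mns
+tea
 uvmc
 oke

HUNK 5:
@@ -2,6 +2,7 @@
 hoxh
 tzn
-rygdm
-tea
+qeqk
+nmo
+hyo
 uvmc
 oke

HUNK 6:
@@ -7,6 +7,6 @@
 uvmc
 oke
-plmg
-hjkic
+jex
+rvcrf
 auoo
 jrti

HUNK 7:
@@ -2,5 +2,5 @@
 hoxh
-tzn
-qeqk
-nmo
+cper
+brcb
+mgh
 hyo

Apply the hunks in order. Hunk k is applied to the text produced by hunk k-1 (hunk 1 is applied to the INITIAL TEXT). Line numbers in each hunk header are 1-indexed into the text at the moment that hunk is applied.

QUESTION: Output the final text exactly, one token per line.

Hunk 1: at line 3 remove [kwkk,tblzp,twuu] add [oke,plmg,hjkic] -> 9 lines: rlbf hoxh tzn yhaq oke plmg hjkic auoo jrti
Hunk 2: at line 2 remove [yhaq] add [rygdm,hdnii,yei] -> 11 lines: rlbf hoxh tzn rygdm hdnii yei oke plmg hjkic auoo jrti
Hunk 3: at line 4 remove [hdnii,yei] add [mcnci,mns,uvmc] -> 12 lines: rlbf hoxh tzn rygdm mcnci mns uvmc oke plmg hjkic auoo jrti
Hunk 4: at line 3 remove [mcnci,mns] add [tea] -> 11 lines: rlbf hoxh tzn rygdm tea uvmc oke plmg hjkic auoo jrti
Hunk 5: at line 2 remove [rygdm,tea] add [qeqk,nmo,hyo] -> 12 lines: rlbf hoxh tzn qeqk nmo hyo uvmc oke plmg hjkic auoo jrti
Hunk 6: at line 7 remove [plmg,hjkic] add [jex,rvcrf] -> 12 lines: rlbf hoxh tzn qeqk nmo hyo uvmc oke jex rvcrf auoo jrti
Hunk 7: at line 2 remove [tzn,qeqk,nmo] add [cper,brcb,mgh] -> 12 lines: rlbf hoxh cper brcb mgh hyo uvmc oke jex rvcrf auoo jrti

Answer: rlbf
hoxh
cper
brcb
mgh
hyo
uvmc
oke
jex
rvcrf
auoo
jrti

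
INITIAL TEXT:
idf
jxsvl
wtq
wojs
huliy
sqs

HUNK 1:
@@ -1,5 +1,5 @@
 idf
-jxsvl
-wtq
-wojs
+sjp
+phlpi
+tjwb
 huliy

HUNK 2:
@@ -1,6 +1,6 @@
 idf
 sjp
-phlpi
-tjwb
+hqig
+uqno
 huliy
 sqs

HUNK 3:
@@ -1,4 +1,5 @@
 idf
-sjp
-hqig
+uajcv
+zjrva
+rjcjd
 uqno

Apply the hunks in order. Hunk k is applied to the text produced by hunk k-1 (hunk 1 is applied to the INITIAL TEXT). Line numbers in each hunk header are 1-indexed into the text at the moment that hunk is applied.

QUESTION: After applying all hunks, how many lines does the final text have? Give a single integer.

Answer: 7

Derivation:
Hunk 1: at line 1 remove [jxsvl,wtq,wojs] add [sjp,phlpi,tjwb] -> 6 lines: idf sjp phlpi tjwb huliy sqs
Hunk 2: at line 1 remove [phlpi,tjwb] add [hqig,uqno] -> 6 lines: idf sjp hqig uqno huliy sqs
Hunk 3: at line 1 remove [sjp,hqig] add [uajcv,zjrva,rjcjd] -> 7 lines: idf uajcv zjrva rjcjd uqno huliy sqs
Final line count: 7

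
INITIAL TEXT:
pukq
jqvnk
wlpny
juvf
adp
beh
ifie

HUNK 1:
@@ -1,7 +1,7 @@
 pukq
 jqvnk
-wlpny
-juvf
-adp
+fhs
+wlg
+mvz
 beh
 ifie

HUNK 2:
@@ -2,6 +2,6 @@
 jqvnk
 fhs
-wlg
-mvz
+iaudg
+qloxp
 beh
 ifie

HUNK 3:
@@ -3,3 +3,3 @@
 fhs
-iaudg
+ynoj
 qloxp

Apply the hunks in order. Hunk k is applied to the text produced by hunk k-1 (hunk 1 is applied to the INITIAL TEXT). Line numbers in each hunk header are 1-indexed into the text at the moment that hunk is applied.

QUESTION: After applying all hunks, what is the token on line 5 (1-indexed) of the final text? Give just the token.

Answer: qloxp

Derivation:
Hunk 1: at line 1 remove [wlpny,juvf,adp] add [fhs,wlg,mvz] -> 7 lines: pukq jqvnk fhs wlg mvz beh ifie
Hunk 2: at line 2 remove [wlg,mvz] add [iaudg,qloxp] -> 7 lines: pukq jqvnk fhs iaudg qloxp beh ifie
Hunk 3: at line 3 remove [iaudg] add [ynoj] -> 7 lines: pukq jqvnk fhs ynoj qloxp beh ifie
Final line 5: qloxp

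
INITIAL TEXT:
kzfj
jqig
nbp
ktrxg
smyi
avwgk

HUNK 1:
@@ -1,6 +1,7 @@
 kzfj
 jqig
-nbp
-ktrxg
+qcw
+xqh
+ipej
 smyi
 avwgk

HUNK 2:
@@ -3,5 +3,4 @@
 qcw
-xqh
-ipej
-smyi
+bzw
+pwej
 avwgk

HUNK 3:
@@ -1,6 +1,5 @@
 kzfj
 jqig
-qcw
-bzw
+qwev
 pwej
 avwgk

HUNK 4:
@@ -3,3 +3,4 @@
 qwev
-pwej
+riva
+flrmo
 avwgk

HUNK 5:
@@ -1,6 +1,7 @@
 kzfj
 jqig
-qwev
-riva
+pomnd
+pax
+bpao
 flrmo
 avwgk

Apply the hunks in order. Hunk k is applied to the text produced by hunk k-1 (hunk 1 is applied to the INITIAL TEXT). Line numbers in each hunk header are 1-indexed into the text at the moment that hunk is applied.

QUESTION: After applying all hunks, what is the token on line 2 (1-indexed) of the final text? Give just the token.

Answer: jqig

Derivation:
Hunk 1: at line 1 remove [nbp,ktrxg] add [qcw,xqh,ipej] -> 7 lines: kzfj jqig qcw xqh ipej smyi avwgk
Hunk 2: at line 3 remove [xqh,ipej,smyi] add [bzw,pwej] -> 6 lines: kzfj jqig qcw bzw pwej avwgk
Hunk 3: at line 1 remove [qcw,bzw] add [qwev] -> 5 lines: kzfj jqig qwev pwej avwgk
Hunk 4: at line 3 remove [pwej] add [riva,flrmo] -> 6 lines: kzfj jqig qwev riva flrmo avwgk
Hunk 5: at line 1 remove [qwev,riva] add [pomnd,pax,bpao] -> 7 lines: kzfj jqig pomnd pax bpao flrmo avwgk
Final line 2: jqig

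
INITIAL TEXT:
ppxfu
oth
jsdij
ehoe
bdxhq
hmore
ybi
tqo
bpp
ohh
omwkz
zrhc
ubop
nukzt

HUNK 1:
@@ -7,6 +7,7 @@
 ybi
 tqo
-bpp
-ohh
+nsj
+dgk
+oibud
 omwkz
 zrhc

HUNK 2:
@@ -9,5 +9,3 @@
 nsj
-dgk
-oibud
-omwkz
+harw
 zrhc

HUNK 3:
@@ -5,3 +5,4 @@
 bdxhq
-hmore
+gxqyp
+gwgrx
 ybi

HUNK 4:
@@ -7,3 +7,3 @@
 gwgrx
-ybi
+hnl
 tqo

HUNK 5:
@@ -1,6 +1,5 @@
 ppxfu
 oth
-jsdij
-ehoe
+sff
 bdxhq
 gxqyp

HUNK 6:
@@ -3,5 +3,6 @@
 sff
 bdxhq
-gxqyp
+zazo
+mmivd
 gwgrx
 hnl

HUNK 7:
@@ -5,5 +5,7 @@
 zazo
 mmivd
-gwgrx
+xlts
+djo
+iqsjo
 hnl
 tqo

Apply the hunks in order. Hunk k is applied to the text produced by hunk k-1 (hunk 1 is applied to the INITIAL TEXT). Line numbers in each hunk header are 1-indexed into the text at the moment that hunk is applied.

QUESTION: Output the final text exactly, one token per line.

Hunk 1: at line 7 remove [bpp,ohh] add [nsj,dgk,oibud] -> 15 lines: ppxfu oth jsdij ehoe bdxhq hmore ybi tqo nsj dgk oibud omwkz zrhc ubop nukzt
Hunk 2: at line 9 remove [dgk,oibud,omwkz] add [harw] -> 13 lines: ppxfu oth jsdij ehoe bdxhq hmore ybi tqo nsj harw zrhc ubop nukzt
Hunk 3: at line 5 remove [hmore] add [gxqyp,gwgrx] -> 14 lines: ppxfu oth jsdij ehoe bdxhq gxqyp gwgrx ybi tqo nsj harw zrhc ubop nukzt
Hunk 4: at line 7 remove [ybi] add [hnl] -> 14 lines: ppxfu oth jsdij ehoe bdxhq gxqyp gwgrx hnl tqo nsj harw zrhc ubop nukzt
Hunk 5: at line 1 remove [jsdij,ehoe] add [sff] -> 13 lines: ppxfu oth sff bdxhq gxqyp gwgrx hnl tqo nsj harw zrhc ubop nukzt
Hunk 6: at line 3 remove [gxqyp] add [zazo,mmivd] -> 14 lines: ppxfu oth sff bdxhq zazo mmivd gwgrx hnl tqo nsj harw zrhc ubop nukzt
Hunk 7: at line 5 remove [gwgrx] add [xlts,djo,iqsjo] -> 16 lines: ppxfu oth sff bdxhq zazo mmivd xlts djo iqsjo hnl tqo nsj harw zrhc ubop nukzt

Answer: ppxfu
oth
sff
bdxhq
zazo
mmivd
xlts
djo
iqsjo
hnl
tqo
nsj
harw
zrhc
ubop
nukzt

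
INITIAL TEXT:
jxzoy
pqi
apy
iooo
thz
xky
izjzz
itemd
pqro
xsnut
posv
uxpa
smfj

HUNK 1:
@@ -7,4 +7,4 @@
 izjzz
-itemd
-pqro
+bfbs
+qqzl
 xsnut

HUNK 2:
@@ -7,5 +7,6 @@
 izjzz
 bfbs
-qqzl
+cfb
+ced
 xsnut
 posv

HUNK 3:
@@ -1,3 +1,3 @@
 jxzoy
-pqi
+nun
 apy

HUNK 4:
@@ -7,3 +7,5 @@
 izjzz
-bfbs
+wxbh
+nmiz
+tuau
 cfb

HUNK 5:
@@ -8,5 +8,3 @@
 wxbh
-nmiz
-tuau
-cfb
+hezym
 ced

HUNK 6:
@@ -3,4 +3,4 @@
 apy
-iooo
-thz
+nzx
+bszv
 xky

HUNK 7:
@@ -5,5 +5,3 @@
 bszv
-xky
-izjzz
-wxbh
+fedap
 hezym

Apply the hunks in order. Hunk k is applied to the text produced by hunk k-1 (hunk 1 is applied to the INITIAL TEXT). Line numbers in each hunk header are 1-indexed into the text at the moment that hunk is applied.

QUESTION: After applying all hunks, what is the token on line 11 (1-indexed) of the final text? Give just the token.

Hunk 1: at line 7 remove [itemd,pqro] add [bfbs,qqzl] -> 13 lines: jxzoy pqi apy iooo thz xky izjzz bfbs qqzl xsnut posv uxpa smfj
Hunk 2: at line 7 remove [qqzl] add [cfb,ced] -> 14 lines: jxzoy pqi apy iooo thz xky izjzz bfbs cfb ced xsnut posv uxpa smfj
Hunk 3: at line 1 remove [pqi] add [nun] -> 14 lines: jxzoy nun apy iooo thz xky izjzz bfbs cfb ced xsnut posv uxpa smfj
Hunk 4: at line 7 remove [bfbs] add [wxbh,nmiz,tuau] -> 16 lines: jxzoy nun apy iooo thz xky izjzz wxbh nmiz tuau cfb ced xsnut posv uxpa smfj
Hunk 5: at line 8 remove [nmiz,tuau,cfb] add [hezym] -> 14 lines: jxzoy nun apy iooo thz xky izjzz wxbh hezym ced xsnut posv uxpa smfj
Hunk 6: at line 3 remove [iooo,thz] add [nzx,bszv] -> 14 lines: jxzoy nun apy nzx bszv xky izjzz wxbh hezym ced xsnut posv uxpa smfj
Hunk 7: at line 5 remove [xky,izjzz,wxbh] add [fedap] -> 12 lines: jxzoy nun apy nzx bszv fedap hezym ced xsnut posv uxpa smfj
Final line 11: uxpa

Answer: uxpa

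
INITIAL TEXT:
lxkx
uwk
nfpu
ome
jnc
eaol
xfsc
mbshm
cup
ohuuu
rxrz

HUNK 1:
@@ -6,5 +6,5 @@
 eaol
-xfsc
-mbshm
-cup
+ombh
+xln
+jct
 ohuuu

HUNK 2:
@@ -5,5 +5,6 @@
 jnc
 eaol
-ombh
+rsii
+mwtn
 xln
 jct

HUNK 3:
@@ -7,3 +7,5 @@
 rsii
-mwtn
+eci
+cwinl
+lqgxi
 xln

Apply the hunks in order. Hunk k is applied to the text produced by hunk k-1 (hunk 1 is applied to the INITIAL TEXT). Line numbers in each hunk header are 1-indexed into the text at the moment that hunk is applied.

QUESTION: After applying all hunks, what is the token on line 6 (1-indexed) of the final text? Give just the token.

Answer: eaol

Derivation:
Hunk 1: at line 6 remove [xfsc,mbshm,cup] add [ombh,xln,jct] -> 11 lines: lxkx uwk nfpu ome jnc eaol ombh xln jct ohuuu rxrz
Hunk 2: at line 5 remove [ombh] add [rsii,mwtn] -> 12 lines: lxkx uwk nfpu ome jnc eaol rsii mwtn xln jct ohuuu rxrz
Hunk 3: at line 7 remove [mwtn] add [eci,cwinl,lqgxi] -> 14 lines: lxkx uwk nfpu ome jnc eaol rsii eci cwinl lqgxi xln jct ohuuu rxrz
Final line 6: eaol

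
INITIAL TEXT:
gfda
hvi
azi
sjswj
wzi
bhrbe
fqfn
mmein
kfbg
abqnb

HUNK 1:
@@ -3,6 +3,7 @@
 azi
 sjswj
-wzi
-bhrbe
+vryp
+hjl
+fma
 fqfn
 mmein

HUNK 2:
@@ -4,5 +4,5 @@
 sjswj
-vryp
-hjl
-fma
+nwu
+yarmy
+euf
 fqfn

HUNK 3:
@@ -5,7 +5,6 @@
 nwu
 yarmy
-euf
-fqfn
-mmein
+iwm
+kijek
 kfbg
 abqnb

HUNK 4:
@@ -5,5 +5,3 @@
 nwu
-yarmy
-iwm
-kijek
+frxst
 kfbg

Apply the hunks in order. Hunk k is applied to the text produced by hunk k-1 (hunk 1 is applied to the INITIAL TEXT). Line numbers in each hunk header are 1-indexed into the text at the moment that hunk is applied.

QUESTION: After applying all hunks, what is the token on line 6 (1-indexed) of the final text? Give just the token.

Hunk 1: at line 3 remove [wzi,bhrbe] add [vryp,hjl,fma] -> 11 lines: gfda hvi azi sjswj vryp hjl fma fqfn mmein kfbg abqnb
Hunk 2: at line 4 remove [vryp,hjl,fma] add [nwu,yarmy,euf] -> 11 lines: gfda hvi azi sjswj nwu yarmy euf fqfn mmein kfbg abqnb
Hunk 3: at line 5 remove [euf,fqfn,mmein] add [iwm,kijek] -> 10 lines: gfda hvi azi sjswj nwu yarmy iwm kijek kfbg abqnb
Hunk 4: at line 5 remove [yarmy,iwm,kijek] add [frxst] -> 8 lines: gfda hvi azi sjswj nwu frxst kfbg abqnb
Final line 6: frxst

Answer: frxst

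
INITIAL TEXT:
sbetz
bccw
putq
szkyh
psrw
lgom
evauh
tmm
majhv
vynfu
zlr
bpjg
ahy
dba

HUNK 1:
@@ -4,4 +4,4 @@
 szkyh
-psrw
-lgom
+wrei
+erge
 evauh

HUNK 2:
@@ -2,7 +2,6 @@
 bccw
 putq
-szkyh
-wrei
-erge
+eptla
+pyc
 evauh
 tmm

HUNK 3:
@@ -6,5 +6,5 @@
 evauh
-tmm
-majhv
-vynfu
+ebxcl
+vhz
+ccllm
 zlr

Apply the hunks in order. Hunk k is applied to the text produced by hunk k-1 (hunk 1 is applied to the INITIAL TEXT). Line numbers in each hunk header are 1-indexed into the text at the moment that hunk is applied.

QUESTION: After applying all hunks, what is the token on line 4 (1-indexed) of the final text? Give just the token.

Hunk 1: at line 4 remove [psrw,lgom] add [wrei,erge] -> 14 lines: sbetz bccw putq szkyh wrei erge evauh tmm majhv vynfu zlr bpjg ahy dba
Hunk 2: at line 2 remove [szkyh,wrei,erge] add [eptla,pyc] -> 13 lines: sbetz bccw putq eptla pyc evauh tmm majhv vynfu zlr bpjg ahy dba
Hunk 3: at line 6 remove [tmm,majhv,vynfu] add [ebxcl,vhz,ccllm] -> 13 lines: sbetz bccw putq eptla pyc evauh ebxcl vhz ccllm zlr bpjg ahy dba
Final line 4: eptla

Answer: eptla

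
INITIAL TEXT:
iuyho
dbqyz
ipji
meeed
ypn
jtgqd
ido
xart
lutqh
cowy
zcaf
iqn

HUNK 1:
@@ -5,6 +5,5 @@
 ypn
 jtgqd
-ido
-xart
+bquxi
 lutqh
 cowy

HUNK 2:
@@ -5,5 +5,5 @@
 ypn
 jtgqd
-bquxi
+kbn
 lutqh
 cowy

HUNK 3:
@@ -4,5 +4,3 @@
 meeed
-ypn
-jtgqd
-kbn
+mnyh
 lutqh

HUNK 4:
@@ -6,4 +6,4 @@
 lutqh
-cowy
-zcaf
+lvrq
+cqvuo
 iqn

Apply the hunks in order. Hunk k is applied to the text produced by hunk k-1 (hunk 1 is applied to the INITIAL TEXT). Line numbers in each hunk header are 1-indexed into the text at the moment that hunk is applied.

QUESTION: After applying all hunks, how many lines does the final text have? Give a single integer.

Answer: 9

Derivation:
Hunk 1: at line 5 remove [ido,xart] add [bquxi] -> 11 lines: iuyho dbqyz ipji meeed ypn jtgqd bquxi lutqh cowy zcaf iqn
Hunk 2: at line 5 remove [bquxi] add [kbn] -> 11 lines: iuyho dbqyz ipji meeed ypn jtgqd kbn lutqh cowy zcaf iqn
Hunk 3: at line 4 remove [ypn,jtgqd,kbn] add [mnyh] -> 9 lines: iuyho dbqyz ipji meeed mnyh lutqh cowy zcaf iqn
Hunk 4: at line 6 remove [cowy,zcaf] add [lvrq,cqvuo] -> 9 lines: iuyho dbqyz ipji meeed mnyh lutqh lvrq cqvuo iqn
Final line count: 9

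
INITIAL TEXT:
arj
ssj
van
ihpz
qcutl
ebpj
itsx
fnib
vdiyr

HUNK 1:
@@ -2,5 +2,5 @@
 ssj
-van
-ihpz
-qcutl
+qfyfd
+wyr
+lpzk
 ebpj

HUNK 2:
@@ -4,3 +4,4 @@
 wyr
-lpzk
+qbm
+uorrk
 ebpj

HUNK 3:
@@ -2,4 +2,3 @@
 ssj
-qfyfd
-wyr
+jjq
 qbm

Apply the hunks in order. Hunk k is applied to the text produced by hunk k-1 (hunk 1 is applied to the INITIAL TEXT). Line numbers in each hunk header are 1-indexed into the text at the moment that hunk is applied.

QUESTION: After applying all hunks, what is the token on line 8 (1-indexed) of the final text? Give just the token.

Hunk 1: at line 2 remove [van,ihpz,qcutl] add [qfyfd,wyr,lpzk] -> 9 lines: arj ssj qfyfd wyr lpzk ebpj itsx fnib vdiyr
Hunk 2: at line 4 remove [lpzk] add [qbm,uorrk] -> 10 lines: arj ssj qfyfd wyr qbm uorrk ebpj itsx fnib vdiyr
Hunk 3: at line 2 remove [qfyfd,wyr] add [jjq] -> 9 lines: arj ssj jjq qbm uorrk ebpj itsx fnib vdiyr
Final line 8: fnib

Answer: fnib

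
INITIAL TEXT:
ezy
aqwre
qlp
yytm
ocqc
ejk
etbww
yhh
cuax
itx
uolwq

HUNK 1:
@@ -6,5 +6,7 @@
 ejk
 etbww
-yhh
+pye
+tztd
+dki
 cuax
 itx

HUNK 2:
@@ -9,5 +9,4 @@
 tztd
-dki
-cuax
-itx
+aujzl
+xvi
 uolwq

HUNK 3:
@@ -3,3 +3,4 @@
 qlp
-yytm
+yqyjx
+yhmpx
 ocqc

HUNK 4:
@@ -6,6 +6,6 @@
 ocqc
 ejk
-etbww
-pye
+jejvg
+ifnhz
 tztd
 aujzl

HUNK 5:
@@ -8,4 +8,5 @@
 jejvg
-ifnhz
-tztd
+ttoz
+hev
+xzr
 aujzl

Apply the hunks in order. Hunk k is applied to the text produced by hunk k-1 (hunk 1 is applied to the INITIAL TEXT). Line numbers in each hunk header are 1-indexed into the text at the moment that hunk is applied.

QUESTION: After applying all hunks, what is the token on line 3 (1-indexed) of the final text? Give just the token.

Answer: qlp

Derivation:
Hunk 1: at line 6 remove [yhh] add [pye,tztd,dki] -> 13 lines: ezy aqwre qlp yytm ocqc ejk etbww pye tztd dki cuax itx uolwq
Hunk 2: at line 9 remove [dki,cuax,itx] add [aujzl,xvi] -> 12 lines: ezy aqwre qlp yytm ocqc ejk etbww pye tztd aujzl xvi uolwq
Hunk 3: at line 3 remove [yytm] add [yqyjx,yhmpx] -> 13 lines: ezy aqwre qlp yqyjx yhmpx ocqc ejk etbww pye tztd aujzl xvi uolwq
Hunk 4: at line 6 remove [etbww,pye] add [jejvg,ifnhz] -> 13 lines: ezy aqwre qlp yqyjx yhmpx ocqc ejk jejvg ifnhz tztd aujzl xvi uolwq
Hunk 5: at line 8 remove [ifnhz,tztd] add [ttoz,hev,xzr] -> 14 lines: ezy aqwre qlp yqyjx yhmpx ocqc ejk jejvg ttoz hev xzr aujzl xvi uolwq
Final line 3: qlp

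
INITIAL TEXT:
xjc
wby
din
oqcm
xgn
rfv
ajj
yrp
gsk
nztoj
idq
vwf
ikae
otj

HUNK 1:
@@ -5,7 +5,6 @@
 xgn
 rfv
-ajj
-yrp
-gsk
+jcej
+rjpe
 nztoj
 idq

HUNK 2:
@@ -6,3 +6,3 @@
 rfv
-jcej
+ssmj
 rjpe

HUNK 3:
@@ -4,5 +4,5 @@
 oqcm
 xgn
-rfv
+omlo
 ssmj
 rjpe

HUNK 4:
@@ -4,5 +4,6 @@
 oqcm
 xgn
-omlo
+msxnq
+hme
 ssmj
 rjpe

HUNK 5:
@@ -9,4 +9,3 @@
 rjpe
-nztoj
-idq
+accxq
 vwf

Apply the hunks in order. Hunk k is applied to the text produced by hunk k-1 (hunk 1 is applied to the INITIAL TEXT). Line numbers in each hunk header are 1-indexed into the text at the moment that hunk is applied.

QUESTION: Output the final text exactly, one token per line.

Hunk 1: at line 5 remove [ajj,yrp,gsk] add [jcej,rjpe] -> 13 lines: xjc wby din oqcm xgn rfv jcej rjpe nztoj idq vwf ikae otj
Hunk 2: at line 6 remove [jcej] add [ssmj] -> 13 lines: xjc wby din oqcm xgn rfv ssmj rjpe nztoj idq vwf ikae otj
Hunk 3: at line 4 remove [rfv] add [omlo] -> 13 lines: xjc wby din oqcm xgn omlo ssmj rjpe nztoj idq vwf ikae otj
Hunk 4: at line 4 remove [omlo] add [msxnq,hme] -> 14 lines: xjc wby din oqcm xgn msxnq hme ssmj rjpe nztoj idq vwf ikae otj
Hunk 5: at line 9 remove [nztoj,idq] add [accxq] -> 13 lines: xjc wby din oqcm xgn msxnq hme ssmj rjpe accxq vwf ikae otj

Answer: xjc
wby
din
oqcm
xgn
msxnq
hme
ssmj
rjpe
accxq
vwf
ikae
otj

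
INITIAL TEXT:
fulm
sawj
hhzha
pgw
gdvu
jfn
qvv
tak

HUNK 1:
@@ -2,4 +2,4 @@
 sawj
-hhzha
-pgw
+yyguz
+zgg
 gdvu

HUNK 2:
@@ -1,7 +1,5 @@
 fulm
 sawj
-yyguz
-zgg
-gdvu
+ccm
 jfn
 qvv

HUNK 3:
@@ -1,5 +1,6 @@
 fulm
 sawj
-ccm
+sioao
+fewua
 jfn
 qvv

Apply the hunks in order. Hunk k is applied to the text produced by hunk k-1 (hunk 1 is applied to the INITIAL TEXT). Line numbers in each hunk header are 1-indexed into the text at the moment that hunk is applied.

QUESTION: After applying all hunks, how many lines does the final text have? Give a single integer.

Answer: 7

Derivation:
Hunk 1: at line 2 remove [hhzha,pgw] add [yyguz,zgg] -> 8 lines: fulm sawj yyguz zgg gdvu jfn qvv tak
Hunk 2: at line 1 remove [yyguz,zgg,gdvu] add [ccm] -> 6 lines: fulm sawj ccm jfn qvv tak
Hunk 3: at line 1 remove [ccm] add [sioao,fewua] -> 7 lines: fulm sawj sioao fewua jfn qvv tak
Final line count: 7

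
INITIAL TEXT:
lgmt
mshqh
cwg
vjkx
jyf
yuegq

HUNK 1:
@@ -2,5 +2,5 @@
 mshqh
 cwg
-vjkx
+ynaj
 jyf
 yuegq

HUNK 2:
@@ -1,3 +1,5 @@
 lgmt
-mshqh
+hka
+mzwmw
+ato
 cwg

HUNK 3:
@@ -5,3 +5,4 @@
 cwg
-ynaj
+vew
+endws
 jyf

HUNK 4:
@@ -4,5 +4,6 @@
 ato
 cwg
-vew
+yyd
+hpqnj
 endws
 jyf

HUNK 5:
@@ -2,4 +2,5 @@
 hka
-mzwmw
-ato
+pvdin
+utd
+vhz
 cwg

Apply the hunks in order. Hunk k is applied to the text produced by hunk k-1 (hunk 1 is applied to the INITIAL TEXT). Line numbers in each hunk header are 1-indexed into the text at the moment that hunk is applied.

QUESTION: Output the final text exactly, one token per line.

Hunk 1: at line 2 remove [vjkx] add [ynaj] -> 6 lines: lgmt mshqh cwg ynaj jyf yuegq
Hunk 2: at line 1 remove [mshqh] add [hka,mzwmw,ato] -> 8 lines: lgmt hka mzwmw ato cwg ynaj jyf yuegq
Hunk 3: at line 5 remove [ynaj] add [vew,endws] -> 9 lines: lgmt hka mzwmw ato cwg vew endws jyf yuegq
Hunk 4: at line 4 remove [vew] add [yyd,hpqnj] -> 10 lines: lgmt hka mzwmw ato cwg yyd hpqnj endws jyf yuegq
Hunk 5: at line 2 remove [mzwmw,ato] add [pvdin,utd,vhz] -> 11 lines: lgmt hka pvdin utd vhz cwg yyd hpqnj endws jyf yuegq

Answer: lgmt
hka
pvdin
utd
vhz
cwg
yyd
hpqnj
endws
jyf
yuegq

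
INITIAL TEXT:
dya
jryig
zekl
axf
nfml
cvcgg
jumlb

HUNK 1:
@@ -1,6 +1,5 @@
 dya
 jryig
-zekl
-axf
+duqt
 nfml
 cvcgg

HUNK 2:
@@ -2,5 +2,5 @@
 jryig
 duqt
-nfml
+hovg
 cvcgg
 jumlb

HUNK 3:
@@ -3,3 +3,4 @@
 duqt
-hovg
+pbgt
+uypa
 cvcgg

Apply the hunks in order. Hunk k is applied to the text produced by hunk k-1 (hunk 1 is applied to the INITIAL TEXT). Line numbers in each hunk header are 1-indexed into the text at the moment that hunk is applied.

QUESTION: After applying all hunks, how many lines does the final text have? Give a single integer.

Answer: 7

Derivation:
Hunk 1: at line 1 remove [zekl,axf] add [duqt] -> 6 lines: dya jryig duqt nfml cvcgg jumlb
Hunk 2: at line 2 remove [nfml] add [hovg] -> 6 lines: dya jryig duqt hovg cvcgg jumlb
Hunk 3: at line 3 remove [hovg] add [pbgt,uypa] -> 7 lines: dya jryig duqt pbgt uypa cvcgg jumlb
Final line count: 7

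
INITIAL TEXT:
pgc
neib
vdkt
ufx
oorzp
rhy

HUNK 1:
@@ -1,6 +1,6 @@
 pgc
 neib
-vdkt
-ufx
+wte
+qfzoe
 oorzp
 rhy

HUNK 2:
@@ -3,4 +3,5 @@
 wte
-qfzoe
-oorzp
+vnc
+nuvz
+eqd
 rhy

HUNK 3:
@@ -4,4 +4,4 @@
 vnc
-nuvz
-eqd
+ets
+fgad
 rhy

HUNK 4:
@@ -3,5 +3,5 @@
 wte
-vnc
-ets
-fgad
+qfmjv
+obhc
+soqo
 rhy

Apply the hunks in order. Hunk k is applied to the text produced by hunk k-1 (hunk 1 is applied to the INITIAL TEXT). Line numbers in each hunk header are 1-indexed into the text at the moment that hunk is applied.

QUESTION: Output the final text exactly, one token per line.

Hunk 1: at line 1 remove [vdkt,ufx] add [wte,qfzoe] -> 6 lines: pgc neib wte qfzoe oorzp rhy
Hunk 2: at line 3 remove [qfzoe,oorzp] add [vnc,nuvz,eqd] -> 7 lines: pgc neib wte vnc nuvz eqd rhy
Hunk 3: at line 4 remove [nuvz,eqd] add [ets,fgad] -> 7 lines: pgc neib wte vnc ets fgad rhy
Hunk 4: at line 3 remove [vnc,ets,fgad] add [qfmjv,obhc,soqo] -> 7 lines: pgc neib wte qfmjv obhc soqo rhy

Answer: pgc
neib
wte
qfmjv
obhc
soqo
rhy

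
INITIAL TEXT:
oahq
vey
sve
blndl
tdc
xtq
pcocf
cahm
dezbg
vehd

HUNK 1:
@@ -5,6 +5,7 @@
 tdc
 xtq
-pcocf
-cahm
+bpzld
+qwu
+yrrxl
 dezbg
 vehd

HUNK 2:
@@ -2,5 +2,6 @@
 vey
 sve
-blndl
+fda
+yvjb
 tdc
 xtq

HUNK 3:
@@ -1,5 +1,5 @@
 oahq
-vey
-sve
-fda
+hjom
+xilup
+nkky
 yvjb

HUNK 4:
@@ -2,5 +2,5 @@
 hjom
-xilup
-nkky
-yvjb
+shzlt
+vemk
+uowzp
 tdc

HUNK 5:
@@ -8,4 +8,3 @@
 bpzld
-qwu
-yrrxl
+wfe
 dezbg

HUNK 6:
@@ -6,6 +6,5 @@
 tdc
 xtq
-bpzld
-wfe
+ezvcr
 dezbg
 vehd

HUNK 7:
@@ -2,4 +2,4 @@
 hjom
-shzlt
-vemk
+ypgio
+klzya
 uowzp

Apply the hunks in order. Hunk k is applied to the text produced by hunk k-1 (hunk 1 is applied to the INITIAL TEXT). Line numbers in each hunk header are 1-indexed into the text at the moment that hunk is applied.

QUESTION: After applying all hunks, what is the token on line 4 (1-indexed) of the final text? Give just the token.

Answer: klzya

Derivation:
Hunk 1: at line 5 remove [pcocf,cahm] add [bpzld,qwu,yrrxl] -> 11 lines: oahq vey sve blndl tdc xtq bpzld qwu yrrxl dezbg vehd
Hunk 2: at line 2 remove [blndl] add [fda,yvjb] -> 12 lines: oahq vey sve fda yvjb tdc xtq bpzld qwu yrrxl dezbg vehd
Hunk 3: at line 1 remove [vey,sve,fda] add [hjom,xilup,nkky] -> 12 lines: oahq hjom xilup nkky yvjb tdc xtq bpzld qwu yrrxl dezbg vehd
Hunk 4: at line 2 remove [xilup,nkky,yvjb] add [shzlt,vemk,uowzp] -> 12 lines: oahq hjom shzlt vemk uowzp tdc xtq bpzld qwu yrrxl dezbg vehd
Hunk 5: at line 8 remove [qwu,yrrxl] add [wfe] -> 11 lines: oahq hjom shzlt vemk uowzp tdc xtq bpzld wfe dezbg vehd
Hunk 6: at line 6 remove [bpzld,wfe] add [ezvcr] -> 10 lines: oahq hjom shzlt vemk uowzp tdc xtq ezvcr dezbg vehd
Hunk 7: at line 2 remove [shzlt,vemk] add [ypgio,klzya] -> 10 lines: oahq hjom ypgio klzya uowzp tdc xtq ezvcr dezbg vehd
Final line 4: klzya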